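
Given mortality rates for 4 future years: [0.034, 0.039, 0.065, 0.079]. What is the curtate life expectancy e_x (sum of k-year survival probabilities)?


e_x = sum_{k=1}^{n} k_p_x
k_p_x values:
  1_p_x = 0.966
  2_p_x = 0.928326
  3_p_x = 0.867985
  4_p_x = 0.799414
e_x = 3.5617


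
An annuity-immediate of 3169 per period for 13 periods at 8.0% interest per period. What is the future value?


FV = PMT * ((1+i)^n - 1) / i
= 3169 * ((1.08)^13 - 1) / 0.08
= 3169 * (2.719624 - 1) / 0.08
= 68118.5949


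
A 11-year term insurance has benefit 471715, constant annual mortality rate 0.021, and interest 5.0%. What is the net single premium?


NSP = benefit * sum_{k=0}^{n-1} k_p_x * q * v^(k+1)
With constant q=0.021, v=0.952381
Sum = 0.158848
NSP = 471715 * 0.158848
= 74930.9412


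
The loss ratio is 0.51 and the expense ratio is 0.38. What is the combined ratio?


Combined ratio = loss ratio + expense ratio
= 0.51 + 0.38
= 0.89


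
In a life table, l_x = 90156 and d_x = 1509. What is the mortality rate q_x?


q_x = d_x / l_x
= 1509 / 90156
= 0.0167


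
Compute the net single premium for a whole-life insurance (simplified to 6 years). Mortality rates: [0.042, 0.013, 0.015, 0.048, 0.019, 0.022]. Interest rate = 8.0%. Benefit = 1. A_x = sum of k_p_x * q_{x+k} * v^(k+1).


v = 0.925926
Year 0: k_p_x=1.0, q=0.042, term=0.038889
Year 1: k_p_x=0.958, q=0.013, term=0.010677
Year 2: k_p_x=0.945546, q=0.015, term=0.011259
Year 3: k_p_x=0.931363, q=0.048, term=0.03286
Year 4: k_p_x=0.886657, q=0.019, term=0.011465
Year 5: k_p_x=0.869811, q=0.022, term=0.012059
A_x = 0.1172


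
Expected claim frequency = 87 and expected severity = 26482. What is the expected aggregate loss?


E[S] = E[N] * E[X]
= 87 * 26482
= 2.3039e+06


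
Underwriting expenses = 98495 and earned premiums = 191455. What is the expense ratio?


Expense ratio = expenses / premiums
= 98495 / 191455
= 0.5145


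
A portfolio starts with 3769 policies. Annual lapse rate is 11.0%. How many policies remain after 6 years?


remaining = initial * (1 - lapse)^years
= 3769 * (1 - 0.11)^6
= 3769 * 0.496981
= 1873.1225


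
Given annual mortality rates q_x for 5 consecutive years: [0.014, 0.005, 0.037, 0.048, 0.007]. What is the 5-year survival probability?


p_k = 1 - q_k for each year
Survival = product of (1 - q_k)
= 0.986 * 0.995 * 0.963 * 0.952 * 0.993
= 0.8931


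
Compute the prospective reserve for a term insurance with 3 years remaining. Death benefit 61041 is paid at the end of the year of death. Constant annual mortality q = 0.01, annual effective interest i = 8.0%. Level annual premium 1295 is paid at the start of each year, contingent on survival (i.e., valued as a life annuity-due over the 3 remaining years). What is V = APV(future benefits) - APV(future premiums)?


v = 1/(1+i) = 0.925926
APV(future benefits) per unit = sum_{k=0}^{2} k_p_x * q * v^(k+1) = 0.025527
APV(future benefits) = 61041 * 0.025527 = 1558.2097
Life annuity-due factor ä_{x:3} = sum_{k=0}^{2} k_p_x * v^k = 2.756944
APV(future premiums) = 1295 * 2.756944 = 3570.2431
V = 1558.2097 - 3570.2431
= -2012.0334


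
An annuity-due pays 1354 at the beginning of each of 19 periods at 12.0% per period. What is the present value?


PV_due = PMT * (1-(1+i)^(-n))/i * (1+i)
PV_immediate = 9973.2619
PV_due = 9973.2619 * 1.12
= 11170.0533


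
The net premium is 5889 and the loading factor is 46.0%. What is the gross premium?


Gross = net * (1 + loading)
= 5889 * (1 + 0.46)
= 5889 * 1.46
= 8597.94


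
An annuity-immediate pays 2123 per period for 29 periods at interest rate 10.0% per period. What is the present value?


PV = PMT * (1 - (1+i)^(-n)) / i
= 2123 * (1 - (1+0.1)^(-29)) / 0.1
= 2123 * (1 - 0.063039) / 0.1
= 2123 * 9.369606
= 19891.6734


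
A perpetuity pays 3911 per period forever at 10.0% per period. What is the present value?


PV = PMT / i
= 3911 / 0.1
= 39110.0


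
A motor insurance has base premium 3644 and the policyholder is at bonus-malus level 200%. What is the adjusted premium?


adjusted = base * BM_level / 100
= 3644 * 200 / 100
= 3644 * 2.0
= 7288.0


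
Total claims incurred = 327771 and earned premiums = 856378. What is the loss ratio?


Loss ratio = claims / premiums
= 327771 / 856378
= 0.3827


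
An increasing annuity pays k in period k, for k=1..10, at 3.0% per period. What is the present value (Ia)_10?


(Ia)_n = sum_{k=1}^{n} k * v^k, v = 1/(1+i)
v = 0.970874
Sum computed term by term:
(Ia)_10 = 44.839


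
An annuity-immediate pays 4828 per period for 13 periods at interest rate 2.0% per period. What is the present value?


PV = PMT * (1 - (1+i)^(-n)) / i
= 4828 * (1 - (1+0.02)^(-13)) / 0.02
= 4828 * (1 - 0.773033) / 0.02
= 4828 * 11.348374
= 54789.9484


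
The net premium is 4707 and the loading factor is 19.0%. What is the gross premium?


Gross = net * (1 + loading)
= 4707 * (1 + 0.19)
= 4707 * 1.19
= 5601.33


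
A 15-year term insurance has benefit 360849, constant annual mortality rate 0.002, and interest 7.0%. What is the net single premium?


NSP = benefit * sum_{k=0}^{n-1} k_p_x * q * v^(k+1)
With constant q=0.002, v=0.934579
Sum = 0.018008
NSP = 360849 * 0.018008
= 6498.053


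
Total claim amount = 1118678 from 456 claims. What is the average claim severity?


severity = total / number
= 1118678 / 456
= 2453.2412


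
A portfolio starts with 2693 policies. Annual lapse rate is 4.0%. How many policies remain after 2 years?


remaining = initial * (1 - lapse)^years
= 2693 * (1 - 0.04)^2
= 2693 * 0.9216
= 2481.8688


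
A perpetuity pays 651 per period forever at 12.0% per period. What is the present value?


PV = PMT / i
= 651 / 0.12
= 5425.0


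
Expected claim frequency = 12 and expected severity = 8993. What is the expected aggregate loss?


E[S] = E[N] * E[X]
= 12 * 8993
= 107916


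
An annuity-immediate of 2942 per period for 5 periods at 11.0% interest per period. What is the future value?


FV = PMT * ((1+i)^n - 1) / i
= 2942 * ((1.11)^5 - 1) / 0.11
= 2942 * (1.685058 - 1) / 0.11
= 18322.1917


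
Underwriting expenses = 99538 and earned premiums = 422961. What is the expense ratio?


Expense ratio = expenses / premiums
= 99538 / 422961
= 0.2353


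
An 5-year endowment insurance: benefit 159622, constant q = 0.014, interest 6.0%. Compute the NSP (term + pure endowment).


Term component = 9168.5127
Pure endowment = 5_p_x * v^5 * benefit = 0.931933 * 0.747258 * 159622 = 111159.8614
NSP = 120328.3741


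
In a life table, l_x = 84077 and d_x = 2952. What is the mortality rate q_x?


q_x = d_x / l_x
= 2952 / 84077
= 0.0351


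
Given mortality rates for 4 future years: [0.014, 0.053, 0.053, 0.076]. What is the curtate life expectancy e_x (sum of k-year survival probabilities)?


e_x = sum_{k=1}^{n} k_p_x
k_p_x values:
  1_p_x = 0.986
  2_p_x = 0.933742
  3_p_x = 0.884254
  4_p_x = 0.81705
e_x = 3.621


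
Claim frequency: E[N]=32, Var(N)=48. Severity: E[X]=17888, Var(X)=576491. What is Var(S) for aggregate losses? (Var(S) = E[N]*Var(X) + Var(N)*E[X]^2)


Var(S) = E[N]*Var(X) + Var(N)*E[X]^2
= 32*576491 + 48*17888^2
= 18447712 + 15359066112
= 1.5378e+10


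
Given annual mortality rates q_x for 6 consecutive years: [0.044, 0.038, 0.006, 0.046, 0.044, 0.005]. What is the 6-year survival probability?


p_k = 1 - q_k for each year
Survival = product of (1 - q_k)
= 0.956 * 0.962 * 0.994 * 0.954 * 0.956 * 0.995
= 0.8296


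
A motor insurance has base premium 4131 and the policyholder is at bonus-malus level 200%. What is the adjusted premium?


adjusted = base * BM_level / 100
= 4131 * 200 / 100
= 4131 * 2.0
= 8262.0


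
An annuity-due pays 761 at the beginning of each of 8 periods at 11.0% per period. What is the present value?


PV_due = PMT * (1-(1+i)^(-n))/i * (1+i)
PV_immediate = 3916.1994
PV_due = 3916.1994 * 1.11
= 4346.9814


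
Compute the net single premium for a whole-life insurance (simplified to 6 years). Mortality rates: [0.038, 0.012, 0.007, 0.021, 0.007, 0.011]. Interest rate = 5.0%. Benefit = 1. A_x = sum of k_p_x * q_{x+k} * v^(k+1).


v = 0.952381
Year 0: k_p_x=1.0, q=0.038, term=0.03619
Year 1: k_p_x=0.962, q=0.012, term=0.010471
Year 2: k_p_x=0.950456, q=0.007, term=0.005747
Year 3: k_p_x=0.943803, q=0.021, term=0.016306
Year 4: k_p_x=0.923983, q=0.007, term=0.005068
Year 5: k_p_x=0.917515, q=0.011, term=0.007531
A_x = 0.0813


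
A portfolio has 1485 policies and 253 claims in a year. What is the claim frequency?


frequency = claims / policies
= 253 / 1485
= 0.1704


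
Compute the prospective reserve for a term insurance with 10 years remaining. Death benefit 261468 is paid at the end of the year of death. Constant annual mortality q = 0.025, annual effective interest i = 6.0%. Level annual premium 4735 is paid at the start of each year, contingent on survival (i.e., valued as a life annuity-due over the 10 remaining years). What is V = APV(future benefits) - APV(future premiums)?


v = 1/(1+i) = 0.943396
APV(future benefits) per unit = sum_{k=0}^{9} k_p_x * q * v^(k+1) = 0.166618
APV(future benefits) = 261468 * 0.166618 = 43565.3056
Life annuity-due factor ä_{x:10} = sum_{k=0}^{9} k_p_x * v^k = 7.064608
APV(future premiums) = 4735 * 7.064608 = 33450.9194
V = 43565.3056 - 33450.9194
= 10114.3861


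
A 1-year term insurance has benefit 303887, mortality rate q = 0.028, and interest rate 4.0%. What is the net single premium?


NSP = benefit * q * v
v = 1/(1+i) = 0.961538
NSP = 303887 * 0.028 * 0.961538
= 8181.5731


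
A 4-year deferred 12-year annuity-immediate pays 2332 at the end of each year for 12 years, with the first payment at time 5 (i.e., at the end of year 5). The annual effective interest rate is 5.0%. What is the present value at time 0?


PV at time 4 of the 12-year annuity-immediate:
a_n = 2332 * (1-(1+0.05)^(-12))/0.05 = 20669.1028
Discount back 4 years to time 0:
PV = 20669.1028 * (1+0.05)^(-4)
= 20669.1028 * 0.822702
= 17004.522


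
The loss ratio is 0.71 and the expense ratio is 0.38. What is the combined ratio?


Combined ratio = loss ratio + expense ratio
= 0.71 + 0.38
= 1.09


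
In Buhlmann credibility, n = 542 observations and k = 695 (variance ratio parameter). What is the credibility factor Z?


Z = n / (n + k)
= 542 / (542 + 695)
= 542 / 1237
= 0.4382


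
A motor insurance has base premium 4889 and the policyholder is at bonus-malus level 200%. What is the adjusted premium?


adjusted = base * BM_level / 100
= 4889 * 200 / 100
= 4889 * 2.0
= 9778.0


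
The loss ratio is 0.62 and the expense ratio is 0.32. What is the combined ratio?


Combined ratio = loss ratio + expense ratio
= 0.62 + 0.32
= 0.94


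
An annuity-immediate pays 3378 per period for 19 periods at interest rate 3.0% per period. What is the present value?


PV = PMT * (1 - (1+i)^(-n)) / i
= 3378 * (1 - (1+0.03)^(-19)) / 0.03
= 3378 * (1 - 0.570286) / 0.03
= 3378 * 14.323799
= 48385.7934


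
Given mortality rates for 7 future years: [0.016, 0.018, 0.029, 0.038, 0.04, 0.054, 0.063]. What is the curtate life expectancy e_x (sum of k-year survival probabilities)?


e_x = sum_{k=1}^{n} k_p_x
k_p_x values:
  1_p_x = 0.984
  2_p_x = 0.966288
  3_p_x = 0.938266
  4_p_x = 0.902612
  5_p_x = 0.866507
  6_p_x = 0.819716
  7_p_x = 0.768074
e_x = 6.2455


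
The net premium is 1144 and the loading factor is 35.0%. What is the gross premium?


Gross = net * (1 + loading)
= 1144 * (1 + 0.35)
= 1144 * 1.35
= 1544.4


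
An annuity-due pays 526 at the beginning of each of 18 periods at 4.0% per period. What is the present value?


PV_due = PMT * (1-(1+i)^(-n))/i * (1+i)
PV_immediate = 6658.7902
PV_due = 6658.7902 * 1.04
= 6925.1418


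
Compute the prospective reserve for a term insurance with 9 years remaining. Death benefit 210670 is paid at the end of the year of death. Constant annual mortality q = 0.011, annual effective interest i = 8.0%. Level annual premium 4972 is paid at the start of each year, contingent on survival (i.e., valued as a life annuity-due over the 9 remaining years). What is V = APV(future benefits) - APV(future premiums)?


v = 1/(1+i) = 0.925926
APV(future benefits) per unit = sum_{k=0}^{8} k_p_x * q * v^(k+1) = 0.066139
APV(future benefits) = 210670 * 0.066139 = 13933.5465
Life annuity-due factor ä_{x:9} = sum_{k=0}^{8} k_p_x * v^k = 6.493667
APV(future premiums) = 4972 * 6.493667 = 32286.5148
V = 13933.5465 - 32286.5148
= -18352.9683


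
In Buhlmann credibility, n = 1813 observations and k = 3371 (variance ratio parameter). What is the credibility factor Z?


Z = n / (n + k)
= 1813 / (1813 + 3371)
= 1813 / 5184
= 0.3497


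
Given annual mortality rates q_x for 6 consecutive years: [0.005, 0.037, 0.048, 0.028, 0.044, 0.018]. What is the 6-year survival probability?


p_k = 1 - q_k for each year
Survival = product of (1 - q_k)
= 0.995 * 0.963 * 0.952 * 0.972 * 0.956 * 0.982
= 0.8324


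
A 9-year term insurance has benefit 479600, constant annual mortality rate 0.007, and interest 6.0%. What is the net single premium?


NSP = benefit * sum_{k=0}^{n-1} k_p_x * q * v^(k+1)
With constant q=0.007, v=0.943396
Sum = 0.046426
NSP = 479600 * 0.046426
= 22265.9479


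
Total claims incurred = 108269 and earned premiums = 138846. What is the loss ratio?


Loss ratio = claims / premiums
= 108269 / 138846
= 0.7798


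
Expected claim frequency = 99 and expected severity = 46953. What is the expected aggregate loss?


E[S] = E[N] * E[X]
= 99 * 46953
= 4.6483e+06


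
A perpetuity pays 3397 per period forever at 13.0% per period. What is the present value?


PV = PMT / i
= 3397 / 0.13
= 26130.7692


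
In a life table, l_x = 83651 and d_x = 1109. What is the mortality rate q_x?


q_x = d_x / l_x
= 1109 / 83651
= 0.0133


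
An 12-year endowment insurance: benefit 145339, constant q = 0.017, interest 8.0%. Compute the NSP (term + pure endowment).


Term component = 17237.6766
Pure endowment = 12_p_x * v^12 * benefit = 0.814033 * 0.397114 * 145339 = 46982.8455
NSP = 64220.522


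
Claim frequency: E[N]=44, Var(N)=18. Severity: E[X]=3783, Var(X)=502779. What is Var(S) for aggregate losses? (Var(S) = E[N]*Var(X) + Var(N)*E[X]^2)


Var(S) = E[N]*Var(X) + Var(N)*E[X]^2
= 44*502779 + 18*3783^2
= 22122276 + 257599602
= 2.7972e+08


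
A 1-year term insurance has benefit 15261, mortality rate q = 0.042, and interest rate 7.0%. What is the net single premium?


NSP = benefit * q * v
v = 1/(1+i) = 0.934579
NSP = 15261 * 0.042 * 0.934579
= 599.0299


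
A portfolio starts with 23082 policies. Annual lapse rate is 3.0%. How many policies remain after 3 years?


remaining = initial * (1 - lapse)^years
= 23082 * (1 - 0.03)^3
= 23082 * 0.912673
= 21066.3182


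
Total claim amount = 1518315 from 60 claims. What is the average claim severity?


severity = total / number
= 1518315 / 60
= 25305.25


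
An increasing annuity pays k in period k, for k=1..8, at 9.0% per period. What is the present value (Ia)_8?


(Ia)_n = sum_{k=1}^{n} k * v^k, v = 1/(1+i)
v = 0.917431
Sum computed term by term:
(Ia)_8 = 22.4225


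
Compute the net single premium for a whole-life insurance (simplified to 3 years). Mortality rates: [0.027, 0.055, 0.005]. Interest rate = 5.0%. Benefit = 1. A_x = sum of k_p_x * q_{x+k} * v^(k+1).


v = 0.952381
Year 0: k_p_x=1.0, q=0.027, term=0.025714
Year 1: k_p_x=0.973, q=0.055, term=0.04854
Year 2: k_p_x=0.919485, q=0.005, term=0.003971
A_x = 0.0782


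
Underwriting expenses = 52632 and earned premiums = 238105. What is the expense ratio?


Expense ratio = expenses / premiums
= 52632 / 238105
= 0.221


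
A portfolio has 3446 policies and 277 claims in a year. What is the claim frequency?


frequency = claims / policies
= 277 / 3446
= 0.0804


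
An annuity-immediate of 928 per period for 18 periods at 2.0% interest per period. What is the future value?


FV = PMT * ((1+i)^n - 1) / i
= 928 * ((1.02)^18 - 1) / 0.02
= 928 * (1.428246 - 1) / 0.02
= 19870.6259


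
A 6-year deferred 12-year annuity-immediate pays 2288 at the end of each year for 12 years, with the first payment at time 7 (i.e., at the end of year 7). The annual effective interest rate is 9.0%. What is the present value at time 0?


PV at time 6 of the 12-year annuity-immediate:
a_n = 2288 * (1-(1+0.09)^(-12))/0.09 = 16383.7394
Discount back 6 years to time 0:
PV = 16383.7394 * (1+0.09)^(-6)
= 16383.7394 * 0.596267
= 9769.0885


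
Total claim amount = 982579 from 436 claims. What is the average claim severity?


severity = total / number
= 982579 / 436
= 2253.6216


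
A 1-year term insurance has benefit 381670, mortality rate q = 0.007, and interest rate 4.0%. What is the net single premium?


NSP = benefit * q * v
v = 1/(1+i) = 0.961538
NSP = 381670 * 0.007 * 0.961538
= 2568.9327


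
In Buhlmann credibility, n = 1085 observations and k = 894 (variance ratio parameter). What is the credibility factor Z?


Z = n / (n + k)
= 1085 / (1085 + 894)
= 1085 / 1979
= 0.5483


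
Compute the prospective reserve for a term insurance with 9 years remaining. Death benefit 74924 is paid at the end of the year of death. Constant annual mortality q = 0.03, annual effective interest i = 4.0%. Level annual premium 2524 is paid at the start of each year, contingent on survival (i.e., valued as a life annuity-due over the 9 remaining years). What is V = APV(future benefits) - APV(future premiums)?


v = 1/(1+i) = 0.961538
APV(future benefits) per unit = sum_{k=0}^{8} k_p_x * q * v^(k+1) = 0.199659
APV(future benefits) = 74924 * 0.199659 = 14959.2747
Life annuity-due factor ä_{x:9} = sum_{k=0}^{8} k_p_x * v^k = 6.921523
APV(future premiums) = 2524 * 6.921523 = 17469.9241
V = 14959.2747 - 17469.9241
= -2510.6494


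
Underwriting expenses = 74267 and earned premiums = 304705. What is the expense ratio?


Expense ratio = expenses / premiums
= 74267 / 304705
= 0.2437


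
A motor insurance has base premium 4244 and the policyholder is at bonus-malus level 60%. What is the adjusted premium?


adjusted = base * BM_level / 100
= 4244 * 60 / 100
= 4244 * 0.6
= 2546.4


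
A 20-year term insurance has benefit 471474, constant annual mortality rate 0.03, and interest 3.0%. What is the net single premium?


NSP = benefit * sum_{k=0}^{n-1} k_p_x * q * v^(k+1)
With constant q=0.03, v=0.970874
Sum = 0.349457
NSP = 471474 * 0.349457
= 164759.9502


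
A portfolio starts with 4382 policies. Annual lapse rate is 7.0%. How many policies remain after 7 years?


remaining = initial * (1 - lapse)^years
= 4382 * (1 - 0.07)^7
= 4382 * 0.601701
= 2636.6532


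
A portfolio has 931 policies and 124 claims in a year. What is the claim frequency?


frequency = claims / policies
= 124 / 931
= 0.1332


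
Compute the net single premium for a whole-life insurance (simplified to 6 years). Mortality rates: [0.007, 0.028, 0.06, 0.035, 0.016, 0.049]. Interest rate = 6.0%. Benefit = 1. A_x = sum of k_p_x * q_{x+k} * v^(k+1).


v = 0.943396
Year 0: k_p_x=1.0, q=0.007, term=0.006604
Year 1: k_p_x=0.993, q=0.028, term=0.024745
Year 2: k_p_x=0.965196, q=0.06, term=0.048624
Year 3: k_p_x=0.907284, q=0.035, term=0.025153
Year 4: k_p_x=0.875529, q=0.016, term=0.010468
Year 5: k_p_x=0.861521, q=0.049, term=0.02976
A_x = 0.1454


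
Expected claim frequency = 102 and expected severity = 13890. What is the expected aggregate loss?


E[S] = E[N] * E[X]
= 102 * 13890
= 1.4168e+06


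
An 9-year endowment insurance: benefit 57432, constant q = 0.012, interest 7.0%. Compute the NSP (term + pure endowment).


Term component = 4303.7767
Pure endowment = 9_p_x * v^9 * benefit = 0.897041 * 0.543934 * 57432 = 28022.8591
NSP = 32326.6358


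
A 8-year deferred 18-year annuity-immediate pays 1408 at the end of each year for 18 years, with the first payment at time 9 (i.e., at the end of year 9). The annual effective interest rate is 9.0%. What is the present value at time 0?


PV at time 8 of the 18-year annuity-immediate:
a_n = 1408 * (1-(1+0.09)^(-18))/0.09 = 12327.9202
Discount back 8 years to time 0:
PV = 12327.9202 * (1+0.09)^(-8)
= 12327.9202 * 0.501866
= 6186.9674


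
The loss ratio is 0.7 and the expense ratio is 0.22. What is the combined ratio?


Combined ratio = loss ratio + expense ratio
= 0.7 + 0.22
= 0.92


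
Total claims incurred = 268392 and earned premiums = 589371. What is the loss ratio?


Loss ratio = claims / premiums
= 268392 / 589371
= 0.4554


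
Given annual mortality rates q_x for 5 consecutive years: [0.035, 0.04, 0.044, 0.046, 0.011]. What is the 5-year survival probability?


p_k = 1 - q_k for each year
Survival = product of (1 - q_k)
= 0.965 * 0.96 * 0.956 * 0.954 * 0.989
= 0.8356


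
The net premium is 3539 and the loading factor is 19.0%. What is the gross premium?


Gross = net * (1 + loading)
= 3539 * (1 + 0.19)
= 3539 * 1.19
= 4211.41


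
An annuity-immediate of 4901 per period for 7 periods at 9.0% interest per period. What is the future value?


FV = PMT * ((1+i)^n - 1) / i
= 4901 * ((1.09)^7 - 1) / 0.09
= 4901 * (1.828039 - 1) / 0.09
= 45091.3303


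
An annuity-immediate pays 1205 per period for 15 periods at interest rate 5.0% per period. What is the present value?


PV = PMT * (1 - (1+i)^(-n)) / i
= 1205 * (1 - (1+0.05)^(-15)) / 0.05
= 1205 * (1 - 0.481017) / 0.05
= 1205 * 10.379658
= 12507.4879


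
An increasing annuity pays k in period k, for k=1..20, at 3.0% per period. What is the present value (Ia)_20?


(Ia)_n = sum_{k=1}^{n} k * v^k, v = 1/(1+i)
v = 0.970874
Sum computed term by term:
(Ia)_20 = 141.6761


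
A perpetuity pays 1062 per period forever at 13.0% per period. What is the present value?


PV = PMT / i
= 1062 / 0.13
= 8169.2308


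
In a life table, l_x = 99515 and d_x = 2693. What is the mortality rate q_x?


q_x = d_x / l_x
= 2693 / 99515
= 0.0271


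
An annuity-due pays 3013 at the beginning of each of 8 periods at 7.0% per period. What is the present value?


PV_due = PMT * (1-(1+i)^(-n))/i * (1+i)
PV_immediate = 17991.5224
PV_due = 17991.5224 * 1.07
= 19250.929


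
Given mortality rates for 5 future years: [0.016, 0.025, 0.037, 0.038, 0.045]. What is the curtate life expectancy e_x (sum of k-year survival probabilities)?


e_x = sum_{k=1}^{n} k_p_x
k_p_x values:
  1_p_x = 0.984
  2_p_x = 0.9594
  3_p_x = 0.923902
  4_p_x = 0.888794
  5_p_x = 0.848798
e_x = 4.6049


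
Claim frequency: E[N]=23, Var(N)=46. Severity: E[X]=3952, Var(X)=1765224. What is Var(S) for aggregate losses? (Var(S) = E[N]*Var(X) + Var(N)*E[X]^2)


Var(S) = E[N]*Var(X) + Var(N)*E[X]^2
= 23*1765224 + 46*3952^2
= 40600152 + 718441984
= 7.5904e+08


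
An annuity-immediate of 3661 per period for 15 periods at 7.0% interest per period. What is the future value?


FV = PMT * ((1+i)^n - 1) / i
= 3661 * ((1.07)^15 - 1) / 0.07
= 3661 * (2.759032 - 1) / 0.07
= 91997.3496


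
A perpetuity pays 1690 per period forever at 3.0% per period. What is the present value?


PV = PMT / i
= 1690 / 0.03
= 56333.3333


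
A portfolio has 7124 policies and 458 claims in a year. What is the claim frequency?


frequency = claims / policies
= 458 / 7124
= 0.0643


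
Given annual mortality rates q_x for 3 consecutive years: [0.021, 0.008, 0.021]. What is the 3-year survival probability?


p_k = 1 - q_k for each year
Survival = product of (1 - q_k)
= 0.979 * 0.992 * 0.979
= 0.9508


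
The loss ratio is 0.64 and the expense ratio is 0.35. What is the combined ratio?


Combined ratio = loss ratio + expense ratio
= 0.64 + 0.35
= 0.99


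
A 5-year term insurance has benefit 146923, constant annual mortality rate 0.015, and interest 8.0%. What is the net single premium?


NSP = benefit * sum_{k=0}^{n-1} k_p_x * q * v^(k+1)
With constant q=0.015, v=0.925926
Sum = 0.058256
NSP = 146923 * 0.058256
= 8559.0851


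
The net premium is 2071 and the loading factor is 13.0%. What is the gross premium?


Gross = net * (1 + loading)
= 2071 * (1 + 0.13)
= 2071 * 1.13
= 2340.23


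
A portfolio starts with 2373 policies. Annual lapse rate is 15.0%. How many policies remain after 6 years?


remaining = initial * (1 - lapse)^years
= 2373 * (1 - 0.15)^6
= 2373 * 0.37715
= 894.9758


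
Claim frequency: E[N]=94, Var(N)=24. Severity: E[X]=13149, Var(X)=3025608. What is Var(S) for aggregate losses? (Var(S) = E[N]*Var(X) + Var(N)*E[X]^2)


Var(S) = E[N]*Var(X) + Var(N)*E[X]^2
= 94*3025608 + 24*13149^2
= 284407152 + 4149508824
= 4.4339e+09


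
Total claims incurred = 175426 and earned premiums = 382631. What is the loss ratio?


Loss ratio = claims / premiums
= 175426 / 382631
= 0.4585


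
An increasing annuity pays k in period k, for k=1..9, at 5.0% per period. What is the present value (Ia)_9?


(Ia)_n = sum_{k=1}^{n} k * v^k, v = 1/(1+i)
v = 0.952381
Sum computed term by term:
(Ia)_9 = 33.2347


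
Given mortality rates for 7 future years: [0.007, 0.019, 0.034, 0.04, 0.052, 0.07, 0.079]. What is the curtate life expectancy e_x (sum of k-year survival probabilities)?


e_x = sum_{k=1}^{n} k_p_x
k_p_x values:
  1_p_x = 0.993
  2_p_x = 0.974133
  3_p_x = 0.941012
  4_p_x = 0.903372
  5_p_x = 0.856397
  6_p_x = 0.796449
  7_p_x = 0.733529
e_x = 6.1979


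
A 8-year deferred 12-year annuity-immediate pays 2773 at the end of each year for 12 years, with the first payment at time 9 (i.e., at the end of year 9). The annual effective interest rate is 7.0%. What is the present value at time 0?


PV at time 8 of the 12-year annuity-immediate:
a_n = 2773 * (1-(1+0.07)^(-12))/0.07 = 22025.0691
Discount back 8 years to time 0:
PV = 22025.0691 * (1+0.07)^(-8)
= 22025.0691 * 0.582009
= 12818.7907


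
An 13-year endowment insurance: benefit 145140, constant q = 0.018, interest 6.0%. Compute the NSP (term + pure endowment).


Term component = 21093.3771
Pure endowment = 13_p_x * v^13 * benefit = 0.789677 * 0.468839 * 145140 = 53735.366
NSP = 74828.7431


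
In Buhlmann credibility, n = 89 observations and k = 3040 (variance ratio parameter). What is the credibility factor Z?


Z = n / (n + k)
= 89 / (89 + 3040)
= 89 / 3129
= 0.0284


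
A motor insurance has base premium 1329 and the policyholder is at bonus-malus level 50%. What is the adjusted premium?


adjusted = base * BM_level / 100
= 1329 * 50 / 100
= 1329 * 0.5
= 664.5


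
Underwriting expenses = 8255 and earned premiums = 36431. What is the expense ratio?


Expense ratio = expenses / premiums
= 8255 / 36431
= 0.2266


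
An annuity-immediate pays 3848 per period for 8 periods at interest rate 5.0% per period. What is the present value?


PV = PMT * (1 - (1+i)^(-n)) / i
= 3848 * (1 - (1+0.05)^(-8)) / 0.05
= 3848 * (1 - 0.676839) / 0.05
= 3848 * 6.463213
= 24870.4427


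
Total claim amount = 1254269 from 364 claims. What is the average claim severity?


severity = total / number
= 1254269 / 364
= 3445.794


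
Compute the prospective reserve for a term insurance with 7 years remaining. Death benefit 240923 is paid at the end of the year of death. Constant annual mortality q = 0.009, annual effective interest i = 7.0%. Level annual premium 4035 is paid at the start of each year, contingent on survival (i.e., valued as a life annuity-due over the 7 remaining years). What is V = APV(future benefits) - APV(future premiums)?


v = 1/(1+i) = 0.934579
APV(future benefits) per unit = sum_{k=0}^{6} k_p_x * q * v^(k+1) = 0.047329
APV(future benefits) = 240923 * 0.047329 = 11402.5485
Life annuity-due factor ä_{x:7} = sum_{k=0}^{6} k_p_x * v^k = 5.626845
APV(future premiums) = 4035 * 5.626845 = 22704.3187
V = 11402.5485 - 22704.3187
= -11301.7702


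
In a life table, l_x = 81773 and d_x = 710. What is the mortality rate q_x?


q_x = d_x / l_x
= 710 / 81773
= 0.0087


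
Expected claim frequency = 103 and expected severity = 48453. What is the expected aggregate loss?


E[S] = E[N] * E[X]
= 103 * 48453
= 4.9907e+06


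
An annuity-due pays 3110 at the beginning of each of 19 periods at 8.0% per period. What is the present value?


PV_due = PMT * (1-(1+i)^(-n))/i * (1+i)
PV_immediate = 29867.1935
PV_due = 29867.1935 * 1.08
= 32256.569


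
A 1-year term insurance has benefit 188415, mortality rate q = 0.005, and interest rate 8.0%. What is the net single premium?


NSP = benefit * q * v
v = 1/(1+i) = 0.925926
NSP = 188415 * 0.005 * 0.925926
= 872.2917


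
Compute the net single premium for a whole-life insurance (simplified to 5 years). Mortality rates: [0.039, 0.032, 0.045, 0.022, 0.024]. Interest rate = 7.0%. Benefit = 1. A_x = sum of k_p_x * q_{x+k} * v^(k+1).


v = 0.934579
Year 0: k_p_x=1.0, q=0.039, term=0.036449
Year 1: k_p_x=0.961, q=0.032, term=0.02686
Year 2: k_p_x=0.930248, q=0.045, term=0.034171
Year 3: k_p_x=0.888387, q=0.022, term=0.01491
Year 4: k_p_x=0.868842, q=0.024, term=0.014867
A_x = 0.1273


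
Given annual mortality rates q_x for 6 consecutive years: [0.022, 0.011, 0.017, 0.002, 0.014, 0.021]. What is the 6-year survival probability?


p_k = 1 - q_k for each year
Survival = product of (1 - q_k)
= 0.978 * 0.989 * 0.983 * 0.998 * 0.986 * 0.979
= 0.916


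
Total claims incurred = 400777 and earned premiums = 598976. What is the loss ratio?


Loss ratio = claims / premiums
= 400777 / 598976
= 0.6691


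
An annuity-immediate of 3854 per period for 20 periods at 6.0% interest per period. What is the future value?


FV = PMT * ((1+i)^n - 1) / i
= 3854 * ((1.06)^20 - 1) / 0.06
= 3854 * (3.207135 - 1) / 0.06
= 141771.6685


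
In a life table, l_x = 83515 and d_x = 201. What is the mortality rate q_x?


q_x = d_x / l_x
= 201 / 83515
= 0.0024


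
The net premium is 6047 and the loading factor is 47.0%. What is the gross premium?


Gross = net * (1 + loading)
= 6047 * (1 + 0.47)
= 6047 * 1.47
= 8889.09


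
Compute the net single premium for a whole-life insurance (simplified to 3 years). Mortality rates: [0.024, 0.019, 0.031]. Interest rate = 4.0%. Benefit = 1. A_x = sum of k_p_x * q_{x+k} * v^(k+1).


v = 0.961538
Year 0: k_p_x=1.0, q=0.024, term=0.023077
Year 1: k_p_x=0.976, q=0.019, term=0.017145
Year 2: k_p_x=0.957456, q=0.031, term=0.026386
A_x = 0.0666


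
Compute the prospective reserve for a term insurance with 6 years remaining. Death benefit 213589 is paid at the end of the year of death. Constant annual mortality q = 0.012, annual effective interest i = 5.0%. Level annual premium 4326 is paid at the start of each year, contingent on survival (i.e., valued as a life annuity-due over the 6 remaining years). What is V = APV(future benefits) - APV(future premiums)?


v = 1/(1+i) = 0.952381
APV(future benefits) per unit = sum_{k=0}^{5} k_p_x * q * v^(k+1) = 0.059211
APV(future benefits) = 213589 * 0.059211 = 12646.9152
Life annuity-due factor ä_{x:6} = sum_{k=0}^{5} k_p_x * v^k = 5.181002
APV(future premiums) = 4326 * 5.181002 = 22413.0156
V = 12646.9152 - 22413.0156
= -9766.1004


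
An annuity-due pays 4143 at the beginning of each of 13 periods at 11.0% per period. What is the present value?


PV_due = PMT * (1-(1+i)^(-n))/i * (1+i)
PV_immediate = 27964.7131
PV_due = 27964.7131 * 1.11
= 31040.8315


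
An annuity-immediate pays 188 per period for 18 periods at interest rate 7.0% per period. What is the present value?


PV = PMT * (1 - (1+i)^(-n)) / i
= 188 * (1 - (1+0.07)^(-18)) / 0.07
= 188 * (1 - 0.295864) / 0.07
= 188 * 10.059087
= 1891.1083


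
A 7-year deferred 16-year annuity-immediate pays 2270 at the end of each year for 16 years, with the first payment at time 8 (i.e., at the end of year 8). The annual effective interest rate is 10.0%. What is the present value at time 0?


PV at time 7 of the 16-year annuity-immediate:
a_n = 2270 * (1-(1+0.1)^(-16))/0.1 = 17759.8186
Discount back 7 years to time 0:
PV = 17759.8186 * (1+0.1)^(-7)
= 17759.8186 * 0.513158
= 9113.5951


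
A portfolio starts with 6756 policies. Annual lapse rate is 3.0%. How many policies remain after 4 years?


remaining = initial * (1 - lapse)^years
= 6756 * (1 - 0.03)^4
= 6756 * 0.885293
= 5981.0382


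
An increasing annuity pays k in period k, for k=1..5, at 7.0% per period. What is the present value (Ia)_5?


(Ia)_n = sum_{k=1}^{n} k * v^k, v = 1/(1+i)
v = 0.934579
Sum computed term by term:
(Ia)_5 = 11.7469


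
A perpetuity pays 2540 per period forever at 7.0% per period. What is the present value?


PV = PMT / i
= 2540 / 0.07
= 36285.7143


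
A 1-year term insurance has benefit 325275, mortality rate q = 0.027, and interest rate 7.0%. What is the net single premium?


NSP = benefit * q * v
v = 1/(1+i) = 0.934579
NSP = 325275 * 0.027 * 0.934579
= 8207.8738


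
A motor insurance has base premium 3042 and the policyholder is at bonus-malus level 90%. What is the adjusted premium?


adjusted = base * BM_level / 100
= 3042 * 90 / 100
= 3042 * 0.9
= 2737.8


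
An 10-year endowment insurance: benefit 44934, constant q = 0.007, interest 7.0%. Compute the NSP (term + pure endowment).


Term component = 2149.2133
Pure endowment = 10_p_x * v^10 * benefit = 0.932164 * 0.508349 * 44934 = 21292.6536
NSP = 23441.8669


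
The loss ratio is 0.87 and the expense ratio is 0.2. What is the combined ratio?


Combined ratio = loss ratio + expense ratio
= 0.87 + 0.2
= 1.07


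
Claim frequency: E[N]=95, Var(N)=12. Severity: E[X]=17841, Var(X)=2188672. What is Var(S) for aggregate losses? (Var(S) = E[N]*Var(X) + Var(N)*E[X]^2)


Var(S) = E[N]*Var(X) + Var(N)*E[X]^2
= 95*2188672 + 12*17841^2
= 207923840 + 3819615372
= 4.0275e+09


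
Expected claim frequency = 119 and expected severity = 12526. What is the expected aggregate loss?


E[S] = E[N] * E[X]
= 119 * 12526
= 1.4906e+06


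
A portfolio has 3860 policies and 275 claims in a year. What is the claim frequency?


frequency = claims / policies
= 275 / 3860
= 0.0712


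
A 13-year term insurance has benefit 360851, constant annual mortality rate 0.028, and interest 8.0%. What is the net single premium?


NSP = benefit * sum_{k=0}^{n-1} k_p_x * q * v^(k+1)
With constant q=0.028, v=0.925926
Sum = 0.193359
NSP = 360851 * 0.193359
= 69773.8008


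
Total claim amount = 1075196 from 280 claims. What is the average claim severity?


severity = total / number
= 1075196 / 280
= 3839.9857


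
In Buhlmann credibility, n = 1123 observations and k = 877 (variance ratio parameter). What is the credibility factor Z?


Z = n / (n + k)
= 1123 / (1123 + 877)
= 1123 / 2000
= 0.5615


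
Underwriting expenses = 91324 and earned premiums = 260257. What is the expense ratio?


Expense ratio = expenses / premiums
= 91324 / 260257
= 0.3509


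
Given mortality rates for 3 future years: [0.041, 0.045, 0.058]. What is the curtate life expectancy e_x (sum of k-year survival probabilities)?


e_x = sum_{k=1}^{n} k_p_x
k_p_x values:
  1_p_x = 0.959
  2_p_x = 0.915845
  3_p_x = 0.862726
e_x = 2.7376


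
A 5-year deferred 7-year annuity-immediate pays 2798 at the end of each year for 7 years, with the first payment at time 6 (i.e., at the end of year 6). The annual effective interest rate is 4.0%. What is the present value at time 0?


PV at time 5 of the 7-year annuity-immediate:
a_n = 2798 * (1-(1+0.04)^(-7))/0.04 = 16793.749
Discount back 5 years to time 0:
PV = 16793.749 * (1+0.04)^(-5)
= 16793.749 * 0.821927
= 13803.2375


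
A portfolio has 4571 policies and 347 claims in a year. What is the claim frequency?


frequency = claims / policies
= 347 / 4571
= 0.0759


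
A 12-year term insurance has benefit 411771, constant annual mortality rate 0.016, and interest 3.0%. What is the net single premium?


NSP = benefit * sum_{k=0}^{n-1} k_p_x * q * v^(k+1)
With constant q=0.016, v=0.970874
Sum = 0.146798
NSP = 411771 * 0.146798
= 60447.1791


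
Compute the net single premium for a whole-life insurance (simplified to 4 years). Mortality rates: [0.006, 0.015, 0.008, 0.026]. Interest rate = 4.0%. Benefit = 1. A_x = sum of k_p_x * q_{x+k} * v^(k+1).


v = 0.961538
Year 0: k_p_x=1.0, q=0.006, term=0.005769
Year 1: k_p_x=0.994, q=0.015, term=0.013785
Year 2: k_p_x=0.97909, q=0.008, term=0.006963
Year 3: k_p_x=0.971257, q=0.026, term=0.021586
A_x = 0.0481


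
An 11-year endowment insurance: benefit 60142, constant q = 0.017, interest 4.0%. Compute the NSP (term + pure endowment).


Term component = 8288.2746
Pure endowment = 11_p_x * v^11 * benefit = 0.828111 * 0.649581 * 60142 = 32351.9029
NSP = 40640.1775


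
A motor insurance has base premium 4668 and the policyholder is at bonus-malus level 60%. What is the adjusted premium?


adjusted = base * BM_level / 100
= 4668 * 60 / 100
= 4668 * 0.6
= 2800.8


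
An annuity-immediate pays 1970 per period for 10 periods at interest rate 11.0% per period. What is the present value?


PV = PMT * (1 - (1+i)^(-n)) / i
= 1970 * (1 - (1+0.11)^(-10)) / 0.11
= 1970 * (1 - 0.352184) / 0.11
= 1970 * 5.889232
= 11601.7871


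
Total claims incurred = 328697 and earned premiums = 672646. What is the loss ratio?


Loss ratio = claims / premiums
= 328697 / 672646
= 0.4887


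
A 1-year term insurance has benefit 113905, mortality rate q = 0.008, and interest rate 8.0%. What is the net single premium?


NSP = benefit * q * v
v = 1/(1+i) = 0.925926
NSP = 113905 * 0.008 * 0.925926
= 843.7407


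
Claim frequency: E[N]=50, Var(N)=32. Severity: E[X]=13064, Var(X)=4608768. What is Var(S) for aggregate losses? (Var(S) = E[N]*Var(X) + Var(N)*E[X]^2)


Var(S) = E[N]*Var(X) + Var(N)*E[X]^2
= 50*4608768 + 32*13064^2
= 230438400 + 5461379072
= 5.6918e+09


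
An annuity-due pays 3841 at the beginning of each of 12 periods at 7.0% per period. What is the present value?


PV_due = PMT * (1-(1+i)^(-n))/i * (1+i)
PV_immediate = 30507.8581
PV_due = 30507.8581 * 1.07
= 32643.4081


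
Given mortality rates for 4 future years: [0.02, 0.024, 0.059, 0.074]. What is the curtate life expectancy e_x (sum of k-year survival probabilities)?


e_x = sum_{k=1}^{n} k_p_x
k_p_x values:
  1_p_x = 0.98
  2_p_x = 0.95648
  3_p_x = 0.900048
  4_p_x = 0.833444
e_x = 3.67


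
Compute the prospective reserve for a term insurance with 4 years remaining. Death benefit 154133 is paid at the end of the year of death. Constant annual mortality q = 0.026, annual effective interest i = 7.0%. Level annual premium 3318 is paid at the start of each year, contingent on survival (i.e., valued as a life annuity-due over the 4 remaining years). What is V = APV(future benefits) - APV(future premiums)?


v = 1/(1+i) = 0.934579
APV(future benefits) per unit = sum_{k=0}^{3} k_p_x * q * v^(k+1) = 0.08488
APV(future benefits) = 154133 * 0.08488 = 13082.884
Life annuity-due factor ä_{x:4} = sum_{k=0}^{3} k_p_x * v^k = 3.493158
APV(future premiums) = 3318 * 3.493158 = 11590.2998
V = 13082.884 - 11590.2998
= 1492.5842


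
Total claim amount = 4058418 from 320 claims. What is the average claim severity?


severity = total / number
= 4058418 / 320
= 12682.5562


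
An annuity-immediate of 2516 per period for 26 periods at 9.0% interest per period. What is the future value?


FV = PMT * ((1+i)^n - 1) / i
= 2516 * ((1.09)^26 - 1) / 0.09
= 2516 * (9.399158 - 1) / 0.09
= 234803.1258


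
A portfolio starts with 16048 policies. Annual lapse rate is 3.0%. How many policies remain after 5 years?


remaining = initial * (1 - lapse)^years
= 16048 * (1 - 0.03)^5
= 16048 * 0.858734
= 13780.9636


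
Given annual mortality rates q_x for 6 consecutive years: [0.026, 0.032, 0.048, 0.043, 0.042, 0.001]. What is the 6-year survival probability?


p_k = 1 - q_k for each year
Survival = product of (1 - q_k)
= 0.974 * 0.968 * 0.952 * 0.957 * 0.958 * 0.999
= 0.8221
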